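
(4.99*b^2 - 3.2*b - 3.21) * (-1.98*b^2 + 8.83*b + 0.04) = -9.8802*b^4 + 50.3977*b^3 - 21.7006*b^2 - 28.4723*b - 0.1284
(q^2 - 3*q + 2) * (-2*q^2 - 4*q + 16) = -2*q^4 + 2*q^3 + 24*q^2 - 56*q + 32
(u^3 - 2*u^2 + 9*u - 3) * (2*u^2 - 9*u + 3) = 2*u^5 - 13*u^4 + 39*u^3 - 93*u^2 + 54*u - 9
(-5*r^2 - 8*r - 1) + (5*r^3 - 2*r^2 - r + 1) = 5*r^3 - 7*r^2 - 9*r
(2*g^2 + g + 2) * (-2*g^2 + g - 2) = -4*g^4 - 7*g^2 - 4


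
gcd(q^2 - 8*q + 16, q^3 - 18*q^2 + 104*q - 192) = q - 4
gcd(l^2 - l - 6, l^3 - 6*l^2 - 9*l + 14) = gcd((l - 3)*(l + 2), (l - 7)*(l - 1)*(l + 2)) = l + 2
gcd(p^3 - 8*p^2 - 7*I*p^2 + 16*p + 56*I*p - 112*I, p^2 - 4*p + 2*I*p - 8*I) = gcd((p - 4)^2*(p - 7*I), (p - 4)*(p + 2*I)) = p - 4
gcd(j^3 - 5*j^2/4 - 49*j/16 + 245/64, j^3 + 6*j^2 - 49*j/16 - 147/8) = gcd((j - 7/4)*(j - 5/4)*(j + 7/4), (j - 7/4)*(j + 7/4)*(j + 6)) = j^2 - 49/16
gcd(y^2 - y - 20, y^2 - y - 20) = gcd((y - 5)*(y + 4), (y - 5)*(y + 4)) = y^2 - y - 20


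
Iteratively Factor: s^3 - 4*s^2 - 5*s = (s)*(s^2 - 4*s - 5) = s*(s + 1)*(s - 5)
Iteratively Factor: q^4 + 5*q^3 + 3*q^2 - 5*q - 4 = (q + 1)*(q^3 + 4*q^2 - q - 4) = (q - 1)*(q + 1)*(q^2 + 5*q + 4) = (q - 1)*(q + 1)^2*(q + 4)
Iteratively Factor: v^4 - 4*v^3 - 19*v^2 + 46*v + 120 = (v + 2)*(v^3 - 6*v^2 - 7*v + 60) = (v - 5)*(v + 2)*(v^2 - v - 12) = (v - 5)*(v + 2)*(v + 3)*(v - 4)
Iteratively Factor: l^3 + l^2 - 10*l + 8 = (l - 2)*(l^2 + 3*l - 4) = (l - 2)*(l - 1)*(l + 4)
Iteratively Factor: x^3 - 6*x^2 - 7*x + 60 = (x - 4)*(x^2 - 2*x - 15) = (x - 4)*(x + 3)*(x - 5)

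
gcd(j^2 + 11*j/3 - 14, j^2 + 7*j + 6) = j + 6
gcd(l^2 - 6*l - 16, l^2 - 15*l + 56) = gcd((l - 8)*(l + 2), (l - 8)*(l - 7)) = l - 8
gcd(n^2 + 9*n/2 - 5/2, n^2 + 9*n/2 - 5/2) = n^2 + 9*n/2 - 5/2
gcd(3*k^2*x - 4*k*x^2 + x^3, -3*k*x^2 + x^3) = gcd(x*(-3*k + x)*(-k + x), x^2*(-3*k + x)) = -3*k*x + x^2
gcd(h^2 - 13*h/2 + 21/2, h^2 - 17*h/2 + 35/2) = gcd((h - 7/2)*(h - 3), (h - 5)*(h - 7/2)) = h - 7/2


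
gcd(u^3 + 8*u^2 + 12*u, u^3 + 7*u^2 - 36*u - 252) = u + 6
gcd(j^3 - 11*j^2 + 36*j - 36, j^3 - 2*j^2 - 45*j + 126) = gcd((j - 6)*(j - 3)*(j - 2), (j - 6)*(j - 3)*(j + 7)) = j^2 - 9*j + 18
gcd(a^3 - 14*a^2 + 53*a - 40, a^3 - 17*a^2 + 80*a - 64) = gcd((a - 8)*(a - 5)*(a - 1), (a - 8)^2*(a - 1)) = a^2 - 9*a + 8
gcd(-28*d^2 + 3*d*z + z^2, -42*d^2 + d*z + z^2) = 7*d + z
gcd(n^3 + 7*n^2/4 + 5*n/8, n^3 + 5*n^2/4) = n^2 + 5*n/4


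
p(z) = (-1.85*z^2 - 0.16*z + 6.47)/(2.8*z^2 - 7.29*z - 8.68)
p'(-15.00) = 0.01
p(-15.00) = -0.56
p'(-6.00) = 0.03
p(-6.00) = -0.44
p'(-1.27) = 2.94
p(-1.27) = 0.72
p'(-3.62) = 0.08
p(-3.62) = -0.32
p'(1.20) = 0.35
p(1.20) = -0.27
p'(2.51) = 1.45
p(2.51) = 0.60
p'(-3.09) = 0.12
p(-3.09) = -0.26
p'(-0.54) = 3.56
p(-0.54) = -1.53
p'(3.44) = 512.61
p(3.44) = 25.62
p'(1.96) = 0.63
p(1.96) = 0.08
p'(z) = (7.29 - 5.6*z)*(-1.85*z^2 - 0.16*z + 6.47)/(2.8*z^2 - 7.29*z - 8.68)^2 + (-3.7*z - 0.16)/(2.8*z^2 - 7.29*z - 8.68)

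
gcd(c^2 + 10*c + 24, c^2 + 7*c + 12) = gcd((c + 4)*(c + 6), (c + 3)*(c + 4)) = c + 4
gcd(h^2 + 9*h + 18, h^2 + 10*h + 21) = h + 3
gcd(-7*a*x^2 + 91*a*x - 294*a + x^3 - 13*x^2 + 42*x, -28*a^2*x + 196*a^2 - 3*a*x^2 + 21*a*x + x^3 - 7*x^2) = -7*a*x + 49*a + x^2 - 7*x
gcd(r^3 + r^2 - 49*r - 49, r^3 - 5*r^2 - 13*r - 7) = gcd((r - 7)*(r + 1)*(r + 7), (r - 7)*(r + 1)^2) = r^2 - 6*r - 7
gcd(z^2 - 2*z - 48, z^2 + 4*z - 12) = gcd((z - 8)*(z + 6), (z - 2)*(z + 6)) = z + 6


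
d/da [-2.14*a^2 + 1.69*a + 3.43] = 1.69 - 4.28*a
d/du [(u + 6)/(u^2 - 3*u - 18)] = u*(-u - 12)/(u^4 - 6*u^3 - 27*u^2 + 108*u + 324)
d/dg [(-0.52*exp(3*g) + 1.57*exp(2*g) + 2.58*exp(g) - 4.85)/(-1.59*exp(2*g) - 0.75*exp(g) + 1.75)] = (0.8268*exp(4*g) + 0.78*exp(3*g) + 0.194700000000001*exp(2*g) - 9.928*exp(g) + 0.877500000000001)*exp(g)/(2.5281*exp(4*g) + 2.385*exp(3*g) - 5.0025*exp(2*g) - 2.625*exp(g) + 3.0625)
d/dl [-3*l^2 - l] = -6*l - 1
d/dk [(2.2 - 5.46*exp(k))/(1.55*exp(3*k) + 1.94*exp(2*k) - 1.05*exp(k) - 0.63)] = (16.926*exp(3*k) + 0.362399999999997*exp(2*k) - 8.536*exp(k) + 5.7498)*exp(k)/(2.4025*exp(6*k) + 6.014*exp(5*k) + 0.508599999999999*exp(4*k) - 6.027*exp(3*k) - 1.3419*exp(2*k) + 1.323*exp(k) + 0.3969)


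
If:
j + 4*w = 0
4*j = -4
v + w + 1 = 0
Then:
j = -1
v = -5/4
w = 1/4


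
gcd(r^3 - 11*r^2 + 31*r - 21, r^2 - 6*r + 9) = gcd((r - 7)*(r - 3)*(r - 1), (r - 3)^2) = r - 3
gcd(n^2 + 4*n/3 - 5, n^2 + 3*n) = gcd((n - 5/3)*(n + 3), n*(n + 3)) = n + 3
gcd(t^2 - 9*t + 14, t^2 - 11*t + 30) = 1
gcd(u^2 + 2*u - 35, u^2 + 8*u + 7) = u + 7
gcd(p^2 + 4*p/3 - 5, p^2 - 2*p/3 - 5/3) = p - 5/3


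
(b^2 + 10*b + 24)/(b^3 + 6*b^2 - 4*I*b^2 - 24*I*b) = (b + 4)/(b*(b - 4*I))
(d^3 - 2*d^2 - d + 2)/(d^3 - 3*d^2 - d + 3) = (d - 2)/(d - 3)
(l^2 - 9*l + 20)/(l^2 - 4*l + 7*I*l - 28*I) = (l - 5)/(l + 7*I)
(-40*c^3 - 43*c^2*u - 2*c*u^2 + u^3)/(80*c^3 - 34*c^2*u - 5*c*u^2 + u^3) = (c + u)/(-2*c + u)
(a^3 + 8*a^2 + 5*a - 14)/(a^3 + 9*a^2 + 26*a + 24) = (a^2 + 6*a - 7)/(a^2 + 7*a + 12)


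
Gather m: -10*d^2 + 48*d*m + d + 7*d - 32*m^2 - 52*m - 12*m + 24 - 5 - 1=-10*d^2 + 8*d - 32*m^2 + m*(48*d - 64) + 18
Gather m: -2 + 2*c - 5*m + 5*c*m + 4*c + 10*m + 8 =6*c + m*(5*c + 5) + 6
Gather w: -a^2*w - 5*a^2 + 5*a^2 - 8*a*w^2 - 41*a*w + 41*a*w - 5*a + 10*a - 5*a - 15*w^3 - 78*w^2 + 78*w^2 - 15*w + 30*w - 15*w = -a^2*w - 8*a*w^2 - 15*w^3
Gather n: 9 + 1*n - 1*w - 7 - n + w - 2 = 0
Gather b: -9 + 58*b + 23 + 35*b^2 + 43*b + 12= 35*b^2 + 101*b + 26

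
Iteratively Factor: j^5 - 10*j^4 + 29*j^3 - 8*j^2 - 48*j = (j - 3)*(j^4 - 7*j^3 + 8*j^2 + 16*j) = (j - 3)*(j + 1)*(j^3 - 8*j^2 + 16*j) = (j - 4)*(j - 3)*(j + 1)*(j^2 - 4*j) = j*(j - 4)*(j - 3)*(j + 1)*(j - 4)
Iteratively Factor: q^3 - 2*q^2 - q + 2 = (q - 1)*(q^2 - q - 2) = (q - 2)*(q - 1)*(q + 1)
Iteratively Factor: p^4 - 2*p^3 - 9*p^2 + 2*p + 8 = (p + 1)*(p^3 - 3*p^2 - 6*p + 8) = (p - 1)*(p + 1)*(p^2 - 2*p - 8) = (p - 4)*(p - 1)*(p + 1)*(p + 2)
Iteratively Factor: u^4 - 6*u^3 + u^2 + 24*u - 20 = (u - 1)*(u^3 - 5*u^2 - 4*u + 20) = (u - 1)*(u + 2)*(u^2 - 7*u + 10) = (u - 2)*(u - 1)*(u + 2)*(u - 5)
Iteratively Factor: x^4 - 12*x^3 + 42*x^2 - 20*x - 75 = (x - 3)*(x^3 - 9*x^2 + 15*x + 25) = (x - 5)*(x - 3)*(x^2 - 4*x - 5) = (x - 5)^2*(x - 3)*(x + 1)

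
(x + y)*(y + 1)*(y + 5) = x*y^2 + 6*x*y + 5*x + y^3 + 6*y^2 + 5*y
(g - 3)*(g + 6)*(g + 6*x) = g^3 + 6*g^2*x + 3*g^2 + 18*g*x - 18*g - 108*x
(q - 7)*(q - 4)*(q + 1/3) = q^3 - 32*q^2/3 + 73*q/3 + 28/3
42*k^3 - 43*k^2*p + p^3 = (-6*k + p)*(-k + p)*(7*k + p)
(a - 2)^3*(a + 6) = a^4 - 24*a^2 + 64*a - 48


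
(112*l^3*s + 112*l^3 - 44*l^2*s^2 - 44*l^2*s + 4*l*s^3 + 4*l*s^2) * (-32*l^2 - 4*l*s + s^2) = -3584*l^5*s - 3584*l^5 + 960*l^4*s^2 + 960*l^4*s + 160*l^3*s^3 + 160*l^3*s^2 - 60*l^2*s^4 - 60*l^2*s^3 + 4*l*s^5 + 4*l*s^4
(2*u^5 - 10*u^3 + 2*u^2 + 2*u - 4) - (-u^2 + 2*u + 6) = 2*u^5 - 10*u^3 + 3*u^2 - 10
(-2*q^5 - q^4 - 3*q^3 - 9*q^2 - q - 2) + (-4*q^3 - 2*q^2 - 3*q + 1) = -2*q^5 - q^4 - 7*q^3 - 11*q^2 - 4*q - 1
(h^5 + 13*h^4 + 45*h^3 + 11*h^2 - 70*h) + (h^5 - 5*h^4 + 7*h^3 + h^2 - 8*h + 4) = 2*h^5 + 8*h^4 + 52*h^3 + 12*h^2 - 78*h + 4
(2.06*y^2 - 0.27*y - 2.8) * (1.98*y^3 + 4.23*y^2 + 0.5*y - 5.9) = 4.0788*y^5 + 8.1792*y^4 - 5.6561*y^3 - 24.133*y^2 + 0.193*y + 16.52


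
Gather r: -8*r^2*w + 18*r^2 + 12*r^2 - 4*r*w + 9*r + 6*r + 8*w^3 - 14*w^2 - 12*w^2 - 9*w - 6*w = r^2*(30 - 8*w) + r*(15 - 4*w) + 8*w^3 - 26*w^2 - 15*w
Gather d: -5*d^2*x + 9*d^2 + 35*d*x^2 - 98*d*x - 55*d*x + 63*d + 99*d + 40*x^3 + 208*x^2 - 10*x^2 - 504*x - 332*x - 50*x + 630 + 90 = d^2*(9 - 5*x) + d*(35*x^2 - 153*x + 162) + 40*x^3 + 198*x^2 - 886*x + 720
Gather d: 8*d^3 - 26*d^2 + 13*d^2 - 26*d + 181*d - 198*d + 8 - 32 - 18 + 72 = 8*d^3 - 13*d^2 - 43*d + 30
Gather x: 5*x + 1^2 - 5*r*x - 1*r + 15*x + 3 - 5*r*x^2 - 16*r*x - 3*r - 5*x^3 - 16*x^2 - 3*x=-4*r - 5*x^3 + x^2*(-5*r - 16) + x*(17 - 21*r) + 4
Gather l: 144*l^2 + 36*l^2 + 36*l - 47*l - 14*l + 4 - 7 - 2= 180*l^2 - 25*l - 5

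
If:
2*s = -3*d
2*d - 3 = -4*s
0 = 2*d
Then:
No Solution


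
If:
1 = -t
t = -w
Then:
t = -1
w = 1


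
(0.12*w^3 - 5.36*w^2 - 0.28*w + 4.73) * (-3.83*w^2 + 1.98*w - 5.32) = -0.4596*w^5 + 20.7664*w^4 - 10.1788*w^3 + 9.8449*w^2 + 10.855*w - 25.1636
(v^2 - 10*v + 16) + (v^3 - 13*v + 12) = v^3 + v^2 - 23*v + 28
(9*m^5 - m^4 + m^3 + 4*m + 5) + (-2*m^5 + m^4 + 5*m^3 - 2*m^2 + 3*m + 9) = 7*m^5 + 6*m^3 - 2*m^2 + 7*m + 14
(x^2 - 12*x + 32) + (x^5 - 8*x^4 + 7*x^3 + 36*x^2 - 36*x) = x^5 - 8*x^4 + 7*x^3 + 37*x^2 - 48*x + 32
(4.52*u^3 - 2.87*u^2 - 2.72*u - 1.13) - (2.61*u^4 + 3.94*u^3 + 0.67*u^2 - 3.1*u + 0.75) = -2.61*u^4 + 0.58*u^3 - 3.54*u^2 + 0.38*u - 1.88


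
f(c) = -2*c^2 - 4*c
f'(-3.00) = 8.00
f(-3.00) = -6.00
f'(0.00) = -4.00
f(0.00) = 0.00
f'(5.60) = -26.40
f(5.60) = -85.12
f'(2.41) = -13.64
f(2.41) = -21.26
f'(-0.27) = -2.92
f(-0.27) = 0.93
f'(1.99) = -11.96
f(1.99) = -15.88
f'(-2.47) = 5.88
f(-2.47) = -2.32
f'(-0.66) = -1.36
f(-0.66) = 1.77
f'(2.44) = -13.76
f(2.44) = -21.67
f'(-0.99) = -0.04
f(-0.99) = 2.00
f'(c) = -4*c - 4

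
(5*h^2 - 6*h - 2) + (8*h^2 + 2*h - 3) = 13*h^2 - 4*h - 5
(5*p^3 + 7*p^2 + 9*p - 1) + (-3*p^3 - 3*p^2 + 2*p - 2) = 2*p^3 + 4*p^2 + 11*p - 3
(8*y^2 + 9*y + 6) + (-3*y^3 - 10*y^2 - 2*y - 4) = -3*y^3 - 2*y^2 + 7*y + 2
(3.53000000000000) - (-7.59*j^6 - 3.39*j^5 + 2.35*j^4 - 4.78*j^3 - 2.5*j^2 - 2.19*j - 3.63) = 7.59*j^6 + 3.39*j^5 - 2.35*j^4 + 4.78*j^3 + 2.5*j^2 + 2.19*j + 7.16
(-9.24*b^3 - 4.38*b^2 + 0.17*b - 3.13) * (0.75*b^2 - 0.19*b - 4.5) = -6.93*b^5 - 1.5294*b^4 + 42.5397*b^3 + 17.3302*b^2 - 0.1703*b + 14.085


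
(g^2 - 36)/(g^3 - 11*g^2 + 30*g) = (g + 6)/(g*(g - 5))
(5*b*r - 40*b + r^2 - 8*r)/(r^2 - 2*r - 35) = (-5*b*r + 40*b - r^2 + 8*r)/(-r^2 + 2*r + 35)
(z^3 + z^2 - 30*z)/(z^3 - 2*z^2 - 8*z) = (-z^2 - z + 30)/(-z^2 + 2*z + 8)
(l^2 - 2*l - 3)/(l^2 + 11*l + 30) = (l^2 - 2*l - 3)/(l^2 + 11*l + 30)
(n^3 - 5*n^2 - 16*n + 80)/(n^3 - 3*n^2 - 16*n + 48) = (n - 5)/(n - 3)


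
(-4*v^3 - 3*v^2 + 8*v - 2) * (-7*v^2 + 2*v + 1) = 28*v^5 + 13*v^4 - 66*v^3 + 27*v^2 + 4*v - 2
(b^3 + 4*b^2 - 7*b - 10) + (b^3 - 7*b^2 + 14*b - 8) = 2*b^3 - 3*b^2 + 7*b - 18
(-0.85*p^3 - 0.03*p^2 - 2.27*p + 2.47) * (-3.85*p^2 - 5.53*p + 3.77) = 3.2725*p^5 + 4.816*p^4 + 5.7009*p^3 + 2.9305*p^2 - 22.217*p + 9.3119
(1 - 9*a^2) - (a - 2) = -9*a^2 - a + 3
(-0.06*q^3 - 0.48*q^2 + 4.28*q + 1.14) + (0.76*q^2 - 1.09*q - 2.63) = -0.06*q^3 + 0.28*q^2 + 3.19*q - 1.49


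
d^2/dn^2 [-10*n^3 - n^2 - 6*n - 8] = -60*n - 2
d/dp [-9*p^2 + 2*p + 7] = 2 - 18*p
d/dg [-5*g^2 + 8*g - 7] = 8 - 10*g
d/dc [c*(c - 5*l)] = 2*c - 5*l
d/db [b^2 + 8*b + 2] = 2*b + 8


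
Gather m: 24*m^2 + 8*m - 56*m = 24*m^2 - 48*m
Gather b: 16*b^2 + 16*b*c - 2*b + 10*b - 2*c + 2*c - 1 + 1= 16*b^2 + b*(16*c + 8)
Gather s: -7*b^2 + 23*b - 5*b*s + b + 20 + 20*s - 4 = -7*b^2 + 24*b + s*(20 - 5*b) + 16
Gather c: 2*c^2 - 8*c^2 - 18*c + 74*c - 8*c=-6*c^2 + 48*c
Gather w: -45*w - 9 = -45*w - 9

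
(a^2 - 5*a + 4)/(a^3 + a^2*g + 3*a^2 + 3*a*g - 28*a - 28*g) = (a - 1)/(a^2 + a*g + 7*a + 7*g)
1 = 1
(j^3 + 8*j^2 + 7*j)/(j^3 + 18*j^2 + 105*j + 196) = j*(j + 1)/(j^2 + 11*j + 28)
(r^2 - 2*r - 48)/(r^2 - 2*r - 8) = (-r^2 + 2*r + 48)/(-r^2 + 2*r + 8)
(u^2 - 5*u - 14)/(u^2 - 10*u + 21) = (u + 2)/(u - 3)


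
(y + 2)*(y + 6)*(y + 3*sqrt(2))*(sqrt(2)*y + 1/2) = sqrt(2)*y^4 + 13*y^3/2 + 8*sqrt(2)*y^3 + 27*sqrt(2)*y^2/2 + 52*y^2 + 12*sqrt(2)*y + 78*y + 18*sqrt(2)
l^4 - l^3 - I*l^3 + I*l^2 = l^2*(l - 1)*(l - I)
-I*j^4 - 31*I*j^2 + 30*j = j*(j - 6*I)*(j + 5*I)*(-I*j + 1)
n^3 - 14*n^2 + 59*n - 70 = (n - 7)*(n - 5)*(n - 2)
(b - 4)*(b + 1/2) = b^2 - 7*b/2 - 2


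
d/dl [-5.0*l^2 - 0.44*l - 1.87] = -10.0*l - 0.44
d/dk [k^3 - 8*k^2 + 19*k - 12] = 3*k^2 - 16*k + 19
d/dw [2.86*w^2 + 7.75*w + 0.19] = 5.72*w + 7.75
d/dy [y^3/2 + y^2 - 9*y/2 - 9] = 3*y^2/2 + 2*y - 9/2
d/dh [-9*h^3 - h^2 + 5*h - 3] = -27*h^2 - 2*h + 5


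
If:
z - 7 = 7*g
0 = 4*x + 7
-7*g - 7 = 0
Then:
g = -1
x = -7/4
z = 0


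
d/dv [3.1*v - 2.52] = 3.10000000000000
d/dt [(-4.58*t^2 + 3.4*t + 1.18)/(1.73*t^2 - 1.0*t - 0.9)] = (-1.302*t^2 + 4.1612*t - 1.88)/(2.9929*t^4 - 3.46*t^3 - 2.114*t^2 + 1.8*t + 0.81)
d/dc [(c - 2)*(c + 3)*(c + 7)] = 3*c^2 + 16*c + 1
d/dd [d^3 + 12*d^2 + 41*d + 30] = 3*d^2 + 24*d + 41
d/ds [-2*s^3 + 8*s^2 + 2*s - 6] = -6*s^2 + 16*s + 2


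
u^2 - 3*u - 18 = (u - 6)*(u + 3)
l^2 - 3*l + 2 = (l - 2)*(l - 1)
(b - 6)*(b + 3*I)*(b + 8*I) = b^3 - 6*b^2 + 11*I*b^2 - 24*b - 66*I*b + 144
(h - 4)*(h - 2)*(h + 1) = h^3 - 5*h^2 + 2*h + 8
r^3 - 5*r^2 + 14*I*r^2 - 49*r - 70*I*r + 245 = (r - 5)*(r + 7*I)^2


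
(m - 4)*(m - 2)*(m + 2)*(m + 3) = m^4 - m^3 - 16*m^2 + 4*m + 48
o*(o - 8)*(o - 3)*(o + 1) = o^4 - 10*o^3 + 13*o^2 + 24*o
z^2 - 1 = (z - 1)*(z + 1)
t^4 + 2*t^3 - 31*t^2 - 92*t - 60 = (t - 6)*(t + 1)*(t + 2)*(t + 5)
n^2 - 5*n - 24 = (n - 8)*(n + 3)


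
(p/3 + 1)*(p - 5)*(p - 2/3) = p^3/3 - 8*p^2/9 - 41*p/9 + 10/3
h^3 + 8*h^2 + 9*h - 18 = (h - 1)*(h + 3)*(h + 6)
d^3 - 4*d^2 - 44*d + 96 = (d - 8)*(d - 2)*(d + 6)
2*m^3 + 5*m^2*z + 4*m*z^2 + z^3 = (m + z)^2*(2*m + z)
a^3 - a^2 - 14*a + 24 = (a - 3)*(a - 2)*(a + 4)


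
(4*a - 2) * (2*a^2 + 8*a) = 8*a^3 + 28*a^2 - 16*a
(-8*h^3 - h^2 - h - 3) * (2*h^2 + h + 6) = -16*h^5 - 10*h^4 - 51*h^3 - 13*h^2 - 9*h - 18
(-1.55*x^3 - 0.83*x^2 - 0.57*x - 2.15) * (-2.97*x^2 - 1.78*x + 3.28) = 4.6035*x^5 + 5.2241*x^4 - 1.9137*x^3 + 4.6777*x^2 + 1.9574*x - 7.052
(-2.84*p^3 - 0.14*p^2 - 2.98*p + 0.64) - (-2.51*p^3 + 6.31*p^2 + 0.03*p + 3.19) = -0.33*p^3 - 6.45*p^2 - 3.01*p - 2.55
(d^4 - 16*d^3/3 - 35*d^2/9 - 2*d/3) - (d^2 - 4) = d^4 - 16*d^3/3 - 44*d^2/9 - 2*d/3 + 4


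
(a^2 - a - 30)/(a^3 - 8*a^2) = (a^2 - a - 30)/(a^2*(a - 8))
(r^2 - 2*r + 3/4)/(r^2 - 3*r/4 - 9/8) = 2*(2*r - 1)/(4*r + 3)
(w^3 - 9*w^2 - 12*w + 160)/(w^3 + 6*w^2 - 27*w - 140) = (w - 8)/(w + 7)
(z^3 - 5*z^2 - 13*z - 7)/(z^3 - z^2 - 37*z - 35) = (z + 1)/(z + 5)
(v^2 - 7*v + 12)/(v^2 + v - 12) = (v - 4)/(v + 4)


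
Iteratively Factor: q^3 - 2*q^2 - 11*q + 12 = (q - 4)*(q^2 + 2*q - 3) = (q - 4)*(q + 3)*(q - 1)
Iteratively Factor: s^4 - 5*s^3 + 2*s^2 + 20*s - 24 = (s + 2)*(s^3 - 7*s^2 + 16*s - 12) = (s - 3)*(s + 2)*(s^2 - 4*s + 4) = (s - 3)*(s - 2)*(s + 2)*(s - 2)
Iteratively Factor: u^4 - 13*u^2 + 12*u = (u + 4)*(u^3 - 4*u^2 + 3*u) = (u - 3)*(u + 4)*(u^2 - u) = (u - 3)*(u - 1)*(u + 4)*(u)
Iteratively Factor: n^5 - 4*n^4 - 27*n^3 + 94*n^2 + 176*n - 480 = (n - 5)*(n^4 + n^3 - 22*n^2 - 16*n + 96) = (n - 5)*(n - 4)*(n^3 + 5*n^2 - 2*n - 24) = (n - 5)*(n - 4)*(n - 2)*(n^2 + 7*n + 12) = (n - 5)*(n - 4)*(n - 2)*(n + 3)*(n + 4)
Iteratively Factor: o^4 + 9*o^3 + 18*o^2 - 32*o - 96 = (o + 4)*(o^3 + 5*o^2 - 2*o - 24) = (o + 4)^2*(o^2 + o - 6) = (o + 3)*(o + 4)^2*(o - 2)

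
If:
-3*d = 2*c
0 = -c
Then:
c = 0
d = 0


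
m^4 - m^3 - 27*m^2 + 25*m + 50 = (m - 5)*(m - 2)*(m + 1)*(m + 5)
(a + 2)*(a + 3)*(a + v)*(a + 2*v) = a^4 + 3*a^3*v + 5*a^3 + 2*a^2*v^2 + 15*a^2*v + 6*a^2 + 10*a*v^2 + 18*a*v + 12*v^2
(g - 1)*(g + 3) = g^2 + 2*g - 3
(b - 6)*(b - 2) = b^2 - 8*b + 12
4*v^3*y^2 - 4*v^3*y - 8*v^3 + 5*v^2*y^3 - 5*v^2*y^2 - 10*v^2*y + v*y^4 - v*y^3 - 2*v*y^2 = (v + y)*(4*v + y)*(y - 2)*(v*y + v)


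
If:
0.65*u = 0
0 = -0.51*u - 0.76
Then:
No Solution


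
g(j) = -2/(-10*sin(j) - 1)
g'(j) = -20*cos(j)/(-10*sin(j) - 1)^2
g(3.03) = 0.95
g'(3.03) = 4.45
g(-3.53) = 0.42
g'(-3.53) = 0.81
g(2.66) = 0.36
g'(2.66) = 0.56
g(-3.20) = 1.26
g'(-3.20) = 7.96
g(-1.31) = -0.23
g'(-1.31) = -0.07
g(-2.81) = -0.89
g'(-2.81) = 3.72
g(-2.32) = -0.32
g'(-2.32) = 0.34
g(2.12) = 0.21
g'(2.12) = 0.11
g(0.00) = 2.00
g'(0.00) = -20.00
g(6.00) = -1.11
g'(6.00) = -5.97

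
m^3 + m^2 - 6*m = m*(m - 2)*(m + 3)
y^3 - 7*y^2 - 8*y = y*(y - 8)*(y + 1)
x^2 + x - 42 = (x - 6)*(x + 7)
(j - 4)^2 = j^2 - 8*j + 16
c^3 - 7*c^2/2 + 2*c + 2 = (c - 2)^2*(c + 1/2)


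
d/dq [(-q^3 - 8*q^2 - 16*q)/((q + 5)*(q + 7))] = (-q^4 - 24*q^3 - 185*q^2 - 560*q - 560)/(q^4 + 24*q^3 + 214*q^2 + 840*q + 1225)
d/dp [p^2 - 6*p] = 2*p - 6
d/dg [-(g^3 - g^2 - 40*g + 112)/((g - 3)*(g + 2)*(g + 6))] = 2*(-3*g^4 - 28*g^3 + 116*g^2 + 524*g - 1392)/(g^6 + 10*g^5 + g^4 - 192*g^3 - 216*g^2 + 864*g + 1296)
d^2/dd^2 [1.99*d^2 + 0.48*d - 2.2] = 3.98000000000000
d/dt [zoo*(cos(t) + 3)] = zoo*sin(t)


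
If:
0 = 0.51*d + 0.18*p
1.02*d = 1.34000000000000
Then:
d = 1.31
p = -3.72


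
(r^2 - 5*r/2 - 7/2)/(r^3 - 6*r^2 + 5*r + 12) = (r - 7/2)/(r^2 - 7*r + 12)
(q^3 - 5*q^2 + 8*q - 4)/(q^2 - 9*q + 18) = (q^3 - 5*q^2 + 8*q - 4)/(q^2 - 9*q + 18)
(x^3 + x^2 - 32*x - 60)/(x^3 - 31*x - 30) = (x + 2)/(x + 1)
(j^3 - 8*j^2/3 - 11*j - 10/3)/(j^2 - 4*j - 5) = (3*j^2 + 7*j + 2)/(3*(j + 1))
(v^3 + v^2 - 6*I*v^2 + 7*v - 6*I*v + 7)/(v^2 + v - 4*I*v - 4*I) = (v^2 - 6*I*v + 7)/(v - 4*I)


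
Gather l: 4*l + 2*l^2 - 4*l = 2*l^2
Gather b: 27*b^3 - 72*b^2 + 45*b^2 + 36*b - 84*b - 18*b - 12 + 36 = 27*b^3 - 27*b^2 - 66*b + 24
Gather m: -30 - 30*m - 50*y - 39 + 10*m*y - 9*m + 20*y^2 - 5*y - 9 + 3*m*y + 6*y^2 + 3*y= m*(13*y - 39) + 26*y^2 - 52*y - 78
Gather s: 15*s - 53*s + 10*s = -28*s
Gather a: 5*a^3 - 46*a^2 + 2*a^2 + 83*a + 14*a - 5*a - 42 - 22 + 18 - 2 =5*a^3 - 44*a^2 + 92*a - 48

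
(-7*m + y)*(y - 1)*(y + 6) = -7*m*y^2 - 35*m*y + 42*m + y^3 + 5*y^2 - 6*y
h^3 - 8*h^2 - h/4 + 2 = (h - 8)*(h - 1/2)*(h + 1/2)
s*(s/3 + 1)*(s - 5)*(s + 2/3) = s^4/3 - 4*s^3/9 - 49*s^2/9 - 10*s/3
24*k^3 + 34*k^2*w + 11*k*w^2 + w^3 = (k + w)*(4*k + w)*(6*k + w)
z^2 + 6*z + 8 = (z + 2)*(z + 4)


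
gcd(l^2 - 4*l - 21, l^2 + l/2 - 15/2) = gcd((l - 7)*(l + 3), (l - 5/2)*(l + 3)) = l + 3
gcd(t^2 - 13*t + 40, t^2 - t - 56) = t - 8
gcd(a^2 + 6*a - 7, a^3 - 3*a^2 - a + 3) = a - 1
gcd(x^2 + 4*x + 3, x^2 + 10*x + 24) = 1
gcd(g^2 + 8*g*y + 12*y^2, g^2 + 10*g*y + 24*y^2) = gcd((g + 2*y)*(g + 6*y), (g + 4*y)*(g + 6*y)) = g + 6*y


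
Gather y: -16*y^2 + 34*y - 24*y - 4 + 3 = -16*y^2 + 10*y - 1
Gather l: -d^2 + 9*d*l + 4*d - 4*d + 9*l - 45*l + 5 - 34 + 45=-d^2 + l*(9*d - 36) + 16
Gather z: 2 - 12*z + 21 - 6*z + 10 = 33 - 18*z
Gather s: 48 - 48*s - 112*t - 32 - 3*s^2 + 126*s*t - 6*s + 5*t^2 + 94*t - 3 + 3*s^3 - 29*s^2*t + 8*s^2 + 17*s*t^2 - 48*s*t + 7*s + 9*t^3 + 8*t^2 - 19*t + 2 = 3*s^3 + s^2*(5 - 29*t) + s*(17*t^2 + 78*t - 47) + 9*t^3 + 13*t^2 - 37*t + 15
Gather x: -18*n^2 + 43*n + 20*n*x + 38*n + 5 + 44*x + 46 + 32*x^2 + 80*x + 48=-18*n^2 + 81*n + 32*x^2 + x*(20*n + 124) + 99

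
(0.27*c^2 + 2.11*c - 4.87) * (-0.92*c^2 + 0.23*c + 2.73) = -0.2484*c^4 - 1.8791*c^3 + 5.7028*c^2 + 4.6402*c - 13.2951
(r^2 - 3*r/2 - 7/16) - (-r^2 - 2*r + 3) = 2*r^2 + r/2 - 55/16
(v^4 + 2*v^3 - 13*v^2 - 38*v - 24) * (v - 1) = v^5 + v^4 - 15*v^3 - 25*v^2 + 14*v + 24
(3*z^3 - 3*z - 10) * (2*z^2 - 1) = 6*z^5 - 9*z^3 - 20*z^2 + 3*z + 10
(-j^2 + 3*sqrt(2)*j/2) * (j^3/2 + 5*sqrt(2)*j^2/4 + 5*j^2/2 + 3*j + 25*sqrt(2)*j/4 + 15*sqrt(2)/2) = -j^5/2 - 5*j^4/2 - sqrt(2)*j^4/2 - 5*sqrt(2)*j^3/2 + 3*j^3/4 - 3*sqrt(2)*j^2 + 75*j^2/4 + 45*j/2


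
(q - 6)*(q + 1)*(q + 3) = q^3 - 2*q^2 - 21*q - 18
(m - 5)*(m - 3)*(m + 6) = m^3 - 2*m^2 - 33*m + 90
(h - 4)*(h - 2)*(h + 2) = h^3 - 4*h^2 - 4*h + 16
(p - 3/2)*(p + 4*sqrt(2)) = p^2 - 3*p/2 + 4*sqrt(2)*p - 6*sqrt(2)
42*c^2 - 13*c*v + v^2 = (-7*c + v)*(-6*c + v)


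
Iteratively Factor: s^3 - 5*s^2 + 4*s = (s - 1)*(s^2 - 4*s) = s*(s - 1)*(s - 4)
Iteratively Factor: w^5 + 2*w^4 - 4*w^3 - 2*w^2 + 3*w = (w + 3)*(w^4 - w^3 - w^2 + w) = (w + 1)*(w + 3)*(w^3 - 2*w^2 + w) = (w - 1)*(w + 1)*(w + 3)*(w^2 - w) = w*(w - 1)*(w + 1)*(w + 3)*(w - 1)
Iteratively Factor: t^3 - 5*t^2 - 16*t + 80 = (t - 5)*(t^2 - 16) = (t - 5)*(t + 4)*(t - 4)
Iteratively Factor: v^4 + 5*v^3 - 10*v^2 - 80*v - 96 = (v - 4)*(v^3 + 9*v^2 + 26*v + 24) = (v - 4)*(v + 2)*(v^2 + 7*v + 12) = (v - 4)*(v + 2)*(v + 3)*(v + 4)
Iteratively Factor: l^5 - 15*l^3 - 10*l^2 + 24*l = (l + 2)*(l^4 - 2*l^3 - 11*l^2 + 12*l) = (l + 2)*(l + 3)*(l^3 - 5*l^2 + 4*l) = (l - 4)*(l + 2)*(l + 3)*(l^2 - l) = l*(l - 4)*(l + 2)*(l + 3)*(l - 1)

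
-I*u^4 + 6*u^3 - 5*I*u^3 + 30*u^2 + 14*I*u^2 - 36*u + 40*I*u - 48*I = (u + 6)*(u + 2*I)*(u + 4*I)*(-I*u + I)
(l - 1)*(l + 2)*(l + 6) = l^3 + 7*l^2 + 4*l - 12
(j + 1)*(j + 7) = j^2 + 8*j + 7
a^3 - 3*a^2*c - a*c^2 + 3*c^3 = (a - 3*c)*(a - c)*(a + c)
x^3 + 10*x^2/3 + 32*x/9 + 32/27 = (x + 2/3)*(x + 4/3)^2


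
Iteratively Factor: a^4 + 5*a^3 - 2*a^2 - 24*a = (a - 2)*(a^3 + 7*a^2 + 12*a) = a*(a - 2)*(a^2 + 7*a + 12) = a*(a - 2)*(a + 3)*(a + 4)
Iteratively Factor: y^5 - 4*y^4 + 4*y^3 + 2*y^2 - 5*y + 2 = (y - 1)*(y^4 - 3*y^3 + y^2 + 3*y - 2) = (y - 2)*(y - 1)*(y^3 - y^2 - y + 1) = (y - 2)*(y - 1)^2*(y^2 - 1) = (y - 2)*(y - 1)^3*(y + 1)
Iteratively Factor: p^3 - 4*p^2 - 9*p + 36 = (p + 3)*(p^2 - 7*p + 12) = (p - 4)*(p + 3)*(p - 3)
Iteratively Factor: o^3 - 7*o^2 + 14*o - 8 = (o - 4)*(o^2 - 3*o + 2) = (o - 4)*(o - 2)*(o - 1)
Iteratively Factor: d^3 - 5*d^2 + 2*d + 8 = (d - 4)*(d^2 - d - 2) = (d - 4)*(d - 2)*(d + 1)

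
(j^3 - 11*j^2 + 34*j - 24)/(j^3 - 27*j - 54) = (j^2 - 5*j + 4)/(j^2 + 6*j + 9)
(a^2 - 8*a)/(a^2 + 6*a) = (a - 8)/(a + 6)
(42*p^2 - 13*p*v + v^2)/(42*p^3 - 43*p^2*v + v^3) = (7*p - v)/(7*p^2 - 6*p*v - v^2)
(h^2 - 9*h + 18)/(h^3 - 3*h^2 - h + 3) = (h - 6)/(h^2 - 1)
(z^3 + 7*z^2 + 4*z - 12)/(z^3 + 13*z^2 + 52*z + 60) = (z - 1)/(z + 5)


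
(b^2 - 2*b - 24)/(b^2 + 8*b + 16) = (b - 6)/(b + 4)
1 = 1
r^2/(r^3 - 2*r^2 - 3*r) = r/(r^2 - 2*r - 3)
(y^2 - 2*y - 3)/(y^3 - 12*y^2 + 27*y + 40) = (y - 3)/(y^2 - 13*y + 40)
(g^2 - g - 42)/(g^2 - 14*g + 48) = (g^2 - g - 42)/(g^2 - 14*g + 48)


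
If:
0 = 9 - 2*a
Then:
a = 9/2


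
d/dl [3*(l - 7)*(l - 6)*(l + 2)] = 9*l^2 - 66*l + 48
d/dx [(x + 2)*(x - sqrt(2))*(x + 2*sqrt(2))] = 3*x^2 + 2*sqrt(2)*x + 4*x - 4 + 2*sqrt(2)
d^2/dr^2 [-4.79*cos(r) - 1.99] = 4.79*cos(r)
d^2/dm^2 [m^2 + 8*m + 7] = 2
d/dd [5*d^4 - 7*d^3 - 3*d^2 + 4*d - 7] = 20*d^3 - 21*d^2 - 6*d + 4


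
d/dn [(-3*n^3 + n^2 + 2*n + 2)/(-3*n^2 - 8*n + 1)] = (9*n^4 + 48*n^3 - 11*n^2 + 14*n + 18)/(9*n^4 + 48*n^3 + 58*n^2 - 16*n + 1)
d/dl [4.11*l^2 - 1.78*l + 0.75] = 8.22*l - 1.78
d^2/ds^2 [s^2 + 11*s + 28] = 2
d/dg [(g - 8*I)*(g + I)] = 2*g - 7*I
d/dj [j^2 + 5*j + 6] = 2*j + 5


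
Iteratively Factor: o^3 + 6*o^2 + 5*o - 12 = (o + 3)*(o^2 + 3*o - 4) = (o - 1)*(o + 3)*(o + 4)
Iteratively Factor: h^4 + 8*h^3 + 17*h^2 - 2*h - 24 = (h + 2)*(h^3 + 6*h^2 + 5*h - 12) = (h + 2)*(h + 3)*(h^2 + 3*h - 4) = (h + 2)*(h + 3)*(h + 4)*(h - 1)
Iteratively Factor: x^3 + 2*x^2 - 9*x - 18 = (x + 3)*(x^2 - x - 6) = (x - 3)*(x + 3)*(x + 2)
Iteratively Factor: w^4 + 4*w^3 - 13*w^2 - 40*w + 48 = (w - 1)*(w^3 + 5*w^2 - 8*w - 48) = (w - 1)*(w + 4)*(w^2 + w - 12) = (w - 3)*(w - 1)*(w + 4)*(w + 4)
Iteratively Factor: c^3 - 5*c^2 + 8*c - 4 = (c - 1)*(c^2 - 4*c + 4) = (c - 2)*(c - 1)*(c - 2)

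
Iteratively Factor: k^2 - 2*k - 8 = (k + 2)*(k - 4)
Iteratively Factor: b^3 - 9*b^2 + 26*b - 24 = (b - 3)*(b^2 - 6*b + 8) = (b - 4)*(b - 3)*(b - 2)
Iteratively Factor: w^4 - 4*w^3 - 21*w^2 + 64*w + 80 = (w - 4)*(w^3 - 21*w - 20) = (w - 4)*(w + 4)*(w^2 - 4*w - 5) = (w - 5)*(w - 4)*(w + 4)*(w + 1)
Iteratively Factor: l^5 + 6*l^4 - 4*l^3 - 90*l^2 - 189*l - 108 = (l + 3)*(l^4 + 3*l^3 - 13*l^2 - 51*l - 36) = (l + 1)*(l + 3)*(l^3 + 2*l^2 - 15*l - 36) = (l - 4)*(l + 1)*(l + 3)*(l^2 + 6*l + 9) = (l - 4)*(l + 1)*(l + 3)^2*(l + 3)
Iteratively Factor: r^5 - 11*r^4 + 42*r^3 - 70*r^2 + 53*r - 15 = (r - 1)*(r^4 - 10*r^3 + 32*r^2 - 38*r + 15) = (r - 1)^2*(r^3 - 9*r^2 + 23*r - 15) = (r - 1)^3*(r^2 - 8*r + 15) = (r - 5)*(r - 1)^3*(r - 3)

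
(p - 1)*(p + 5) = p^2 + 4*p - 5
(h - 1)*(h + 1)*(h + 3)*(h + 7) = h^4 + 10*h^3 + 20*h^2 - 10*h - 21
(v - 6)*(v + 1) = v^2 - 5*v - 6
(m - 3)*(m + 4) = m^2 + m - 12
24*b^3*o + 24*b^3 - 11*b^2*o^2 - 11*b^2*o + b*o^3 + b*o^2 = (-8*b + o)*(-3*b + o)*(b*o + b)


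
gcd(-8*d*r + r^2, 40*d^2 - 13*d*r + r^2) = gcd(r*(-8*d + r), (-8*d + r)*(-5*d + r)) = -8*d + r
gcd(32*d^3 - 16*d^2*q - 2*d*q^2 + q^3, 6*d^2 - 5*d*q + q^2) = -2*d + q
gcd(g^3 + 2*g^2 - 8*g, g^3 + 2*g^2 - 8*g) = g^3 + 2*g^2 - 8*g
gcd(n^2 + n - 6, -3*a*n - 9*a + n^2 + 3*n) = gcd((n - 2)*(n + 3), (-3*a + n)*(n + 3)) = n + 3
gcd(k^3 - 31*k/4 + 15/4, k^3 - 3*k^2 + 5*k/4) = k^2 - 3*k + 5/4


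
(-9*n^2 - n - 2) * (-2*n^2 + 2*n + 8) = 18*n^4 - 16*n^3 - 70*n^2 - 12*n - 16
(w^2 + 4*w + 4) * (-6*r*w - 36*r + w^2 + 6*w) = -6*r*w^3 - 60*r*w^2 - 168*r*w - 144*r + w^4 + 10*w^3 + 28*w^2 + 24*w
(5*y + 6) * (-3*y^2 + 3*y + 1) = -15*y^3 - 3*y^2 + 23*y + 6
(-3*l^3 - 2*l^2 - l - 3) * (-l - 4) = 3*l^4 + 14*l^3 + 9*l^2 + 7*l + 12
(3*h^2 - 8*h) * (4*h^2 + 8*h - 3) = 12*h^4 - 8*h^3 - 73*h^2 + 24*h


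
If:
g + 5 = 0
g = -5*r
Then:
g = -5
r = 1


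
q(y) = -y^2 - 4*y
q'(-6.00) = 8.00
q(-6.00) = -12.00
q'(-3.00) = 2.00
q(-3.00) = 3.00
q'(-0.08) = -3.84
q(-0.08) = 0.31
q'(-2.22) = 0.44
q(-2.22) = 3.95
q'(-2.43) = 0.86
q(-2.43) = 3.82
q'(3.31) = -10.62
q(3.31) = -24.20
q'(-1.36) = -1.28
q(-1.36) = 3.59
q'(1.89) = -7.78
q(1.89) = -11.13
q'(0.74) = -5.48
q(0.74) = -3.51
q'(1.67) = -7.34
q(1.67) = -9.47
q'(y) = -2*y - 4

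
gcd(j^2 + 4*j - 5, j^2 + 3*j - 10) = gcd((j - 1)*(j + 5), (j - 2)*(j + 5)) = j + 5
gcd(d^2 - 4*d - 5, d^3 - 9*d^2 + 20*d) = d - 5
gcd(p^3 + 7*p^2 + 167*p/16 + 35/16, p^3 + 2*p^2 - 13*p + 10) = p + 5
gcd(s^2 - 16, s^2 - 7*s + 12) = s - 4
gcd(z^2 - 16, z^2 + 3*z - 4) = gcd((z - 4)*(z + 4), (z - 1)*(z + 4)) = z + 4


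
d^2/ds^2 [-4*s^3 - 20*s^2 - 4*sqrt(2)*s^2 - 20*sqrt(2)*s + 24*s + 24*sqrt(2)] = -24*s - 40 - 8*sqrt(2)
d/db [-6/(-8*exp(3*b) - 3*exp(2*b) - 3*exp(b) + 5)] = (-144*exp(2*b) - 36*exp(b) - 18)*exp(b)/(8*exp(3*b) + 3*exp(2*b) + 3*exp(b) - 5)^2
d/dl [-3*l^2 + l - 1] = 1 - 6*l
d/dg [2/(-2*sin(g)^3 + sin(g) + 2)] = 4*(cos(g) - 3*cos(3*g))/(sin(g) - sin(3*g) - 4)^2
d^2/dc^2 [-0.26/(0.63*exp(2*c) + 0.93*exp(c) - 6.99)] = ((0.6552*exp(c) + 0.2418)*(0.63*exp(2*c) + 0.93*exp(c) - 6.99) - 0.26*(1.26*exp(c) + 0.93)*(2.52*exp(c) + 1.86)*exp(c))*exp(c)/(0.63*exp(2*c) + 0.93*exp(c) - 6.99)^3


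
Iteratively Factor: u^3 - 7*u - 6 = (u - 3)*(u^2 + 3*u + 2) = (u - 3)*(u + 2)*(u + 1)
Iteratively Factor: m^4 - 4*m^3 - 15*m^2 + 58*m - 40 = (m + 4)*(m^3 - 8*m^2 + 17*m - 10) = (m - 1)*(m + 4)*(m^2 - 7*m + 10) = (m - 5)*(m - 1)*(m + 4)*(m - 2)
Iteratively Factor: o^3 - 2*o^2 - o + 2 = (o - 1)*(o^2 - o - 2) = (o - 2)*(o - 1)*(o + 1)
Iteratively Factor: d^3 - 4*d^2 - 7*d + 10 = (d - 5)*(d^2 + d - 2) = (d - 5)*(d + 2)*(d - 1)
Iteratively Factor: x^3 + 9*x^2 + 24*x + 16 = (x + 4)*(x^2 + 5*x + 4) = (x + 1)*(x + 4)*(x + 4)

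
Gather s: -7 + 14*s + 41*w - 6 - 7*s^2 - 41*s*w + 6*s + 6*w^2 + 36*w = -7*s^2 + s*(20 - 41*w) + 6*w^2 + 77*w - 13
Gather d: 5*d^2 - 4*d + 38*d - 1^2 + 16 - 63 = 5*d^2 + 34*d - 48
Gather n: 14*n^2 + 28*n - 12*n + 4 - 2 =14*n^2 + 16*n + 2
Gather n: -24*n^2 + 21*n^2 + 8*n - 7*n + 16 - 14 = -3*n^2 + n + 2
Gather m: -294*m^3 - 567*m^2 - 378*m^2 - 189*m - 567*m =-294*m^3 - 945*m^2 - 756*m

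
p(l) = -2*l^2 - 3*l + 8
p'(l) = -4*l - 3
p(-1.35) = 8.40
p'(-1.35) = 2.40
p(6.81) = -105.18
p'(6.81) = -30.24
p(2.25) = -8.88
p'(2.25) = -12.00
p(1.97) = -5.67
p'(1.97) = -10.88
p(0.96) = 3.28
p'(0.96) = -6.84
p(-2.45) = 3.34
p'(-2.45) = 6.80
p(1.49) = -0.91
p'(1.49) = -8.96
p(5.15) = -60.50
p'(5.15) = -23.60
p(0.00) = 8.00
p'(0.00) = -3.00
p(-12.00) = -244.00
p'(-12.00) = 45.00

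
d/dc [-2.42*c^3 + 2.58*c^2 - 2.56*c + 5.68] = -7.26*c^2 + 5.16*c - 2.56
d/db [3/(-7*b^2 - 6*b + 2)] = 6*(7*b + 3)/(7*b^2 + 6*b - 2)^2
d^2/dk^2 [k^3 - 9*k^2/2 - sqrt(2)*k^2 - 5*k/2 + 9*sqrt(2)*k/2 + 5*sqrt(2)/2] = 6*k - 9 - 2*sqrt(2)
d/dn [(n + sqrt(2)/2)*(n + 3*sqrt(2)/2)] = 2*n + 2*sqrt(2)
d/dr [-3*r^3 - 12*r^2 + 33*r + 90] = -9*r^2 - 24*r + 33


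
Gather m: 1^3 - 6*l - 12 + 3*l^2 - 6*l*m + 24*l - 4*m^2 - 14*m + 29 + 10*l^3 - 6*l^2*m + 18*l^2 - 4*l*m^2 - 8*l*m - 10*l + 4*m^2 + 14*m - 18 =10*l^3 + 21*l^2 - 4*l*m^2 + 8*l + m*(-6*l^2 - 14*l)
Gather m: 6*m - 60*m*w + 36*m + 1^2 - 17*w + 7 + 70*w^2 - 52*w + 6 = m*(42 - 60*w) + 70*w^2 - 69*w + 14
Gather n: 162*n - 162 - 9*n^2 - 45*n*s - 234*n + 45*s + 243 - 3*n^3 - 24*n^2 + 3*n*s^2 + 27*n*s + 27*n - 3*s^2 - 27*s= -3*n^3 - 33*n^2 + n*(3*s^2 - 18*s - 45) - 3*s^2 + 18*s + 81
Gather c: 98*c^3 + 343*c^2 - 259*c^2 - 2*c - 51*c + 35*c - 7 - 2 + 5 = 98*c^3 + 84*c^2 - 18*c - 4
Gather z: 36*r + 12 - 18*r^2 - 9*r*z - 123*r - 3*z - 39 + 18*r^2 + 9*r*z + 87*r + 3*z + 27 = 0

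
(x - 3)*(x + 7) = x^2 + 4*x - 21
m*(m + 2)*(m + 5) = m^3 + 7*m^2 + 10*m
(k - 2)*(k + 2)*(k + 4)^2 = k^4 + 8*k^3 + 12*k^2 - 32*k - 64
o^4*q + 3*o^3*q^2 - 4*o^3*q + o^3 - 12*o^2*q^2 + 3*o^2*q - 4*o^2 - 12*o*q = o*(o - 4)*(o + 3*q)*(o*q + 1)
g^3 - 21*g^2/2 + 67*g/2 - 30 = (g - 5)*(g - 4)*(g - 3/2)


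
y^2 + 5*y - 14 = (y - 2)*(y + 7)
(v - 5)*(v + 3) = v^2 - 2*v - 15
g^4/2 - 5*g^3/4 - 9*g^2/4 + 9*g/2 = g*(g/2 + 1)*(g - 3)*(g - 3/2)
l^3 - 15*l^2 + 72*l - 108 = (l - 6)^2*(l - 3)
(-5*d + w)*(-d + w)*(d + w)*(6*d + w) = 30*d^4 - d^3*w - 31*d^2*w^2 + d*w^3 + w^4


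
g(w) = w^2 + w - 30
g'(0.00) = 1.00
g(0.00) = -30.00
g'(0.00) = 1.00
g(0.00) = -30.00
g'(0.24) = 1.48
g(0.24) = -29.70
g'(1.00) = 3.00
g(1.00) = -28.00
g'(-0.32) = 0.36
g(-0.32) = -30.22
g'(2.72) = 6.44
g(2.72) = -19.88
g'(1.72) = 4.44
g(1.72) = -25.32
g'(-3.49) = -5.98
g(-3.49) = -21.31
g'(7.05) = 15.10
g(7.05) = 26.75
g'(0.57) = 2.14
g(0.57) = -29.11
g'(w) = 2*w + 1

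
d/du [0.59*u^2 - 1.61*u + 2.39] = 1.18*u - 1.61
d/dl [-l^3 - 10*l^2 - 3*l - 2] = -3*l^2 - 20*l - 3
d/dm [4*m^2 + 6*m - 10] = 8*m + 6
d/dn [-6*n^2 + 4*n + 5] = 4 - 12*n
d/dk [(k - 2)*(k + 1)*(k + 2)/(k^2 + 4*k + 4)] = k*(k + 4)/(k^2 + 4*k + 4)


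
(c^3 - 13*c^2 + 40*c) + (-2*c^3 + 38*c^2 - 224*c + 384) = -c^3 + 25*c^2 - 184*c + 384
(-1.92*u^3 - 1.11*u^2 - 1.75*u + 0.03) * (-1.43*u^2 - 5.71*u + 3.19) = 2.7456*u^5 + 12.5505*u^4 + 2.7158*u^3 + 6.4087*u^2 - 5.7538*u + 0.0957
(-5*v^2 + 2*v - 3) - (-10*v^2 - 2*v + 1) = 5*v^2 + 4*v - 4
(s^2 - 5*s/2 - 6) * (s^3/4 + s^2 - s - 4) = s^5/4 + 3*s^4/8 - 5*s^3 - 15*s^2/2 + 16*s + 24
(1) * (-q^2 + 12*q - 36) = -q^2 + 12*q - 36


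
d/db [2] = 0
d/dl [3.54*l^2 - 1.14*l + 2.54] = 7.08*l - 1.14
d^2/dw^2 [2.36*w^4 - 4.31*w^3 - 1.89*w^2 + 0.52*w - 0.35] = 28.32*w^2 - 25.86*w - 3.78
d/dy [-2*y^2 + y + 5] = 1 - 4*y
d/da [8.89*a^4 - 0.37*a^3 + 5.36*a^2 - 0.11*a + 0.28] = 35.56*a^3 - 1.11*a^2 + 10.72*a - 0.11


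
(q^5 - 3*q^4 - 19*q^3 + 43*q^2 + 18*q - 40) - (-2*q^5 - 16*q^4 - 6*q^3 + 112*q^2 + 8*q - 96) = 3*q^5 + 13*q^4 - 13*q^3 - 69*q^2 + 10*q + 56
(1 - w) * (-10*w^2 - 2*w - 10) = 10*w^3 - 8*w^2 + 8*w - 10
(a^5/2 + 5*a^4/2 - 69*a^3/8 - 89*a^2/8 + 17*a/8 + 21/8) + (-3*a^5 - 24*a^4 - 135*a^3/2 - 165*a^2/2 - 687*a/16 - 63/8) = -5*a^5/2 - 43*a^4/2 - 609*a^3/8 - 749*a^2/8 - 653*a/16 - 21/4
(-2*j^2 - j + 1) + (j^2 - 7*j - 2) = -j^2 - 8*j - 1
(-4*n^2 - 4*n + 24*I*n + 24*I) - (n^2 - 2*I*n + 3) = -5*n^2 - 4*n + 26*I*n - 3 + 24*I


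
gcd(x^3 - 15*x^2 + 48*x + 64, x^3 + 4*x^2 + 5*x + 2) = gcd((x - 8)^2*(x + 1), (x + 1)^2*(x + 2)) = x + 1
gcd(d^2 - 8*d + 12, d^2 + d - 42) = d - 6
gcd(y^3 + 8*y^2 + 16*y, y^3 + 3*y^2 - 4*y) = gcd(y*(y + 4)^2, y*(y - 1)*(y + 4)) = y^2 + 4*y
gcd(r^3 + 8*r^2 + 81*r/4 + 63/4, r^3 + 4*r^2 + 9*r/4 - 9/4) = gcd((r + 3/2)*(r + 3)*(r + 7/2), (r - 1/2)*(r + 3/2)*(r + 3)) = r^2 + 9*r/2 + 9/2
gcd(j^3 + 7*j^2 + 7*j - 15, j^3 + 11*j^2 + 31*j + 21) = j + 3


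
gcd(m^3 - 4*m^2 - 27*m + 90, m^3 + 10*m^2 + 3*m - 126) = m - 3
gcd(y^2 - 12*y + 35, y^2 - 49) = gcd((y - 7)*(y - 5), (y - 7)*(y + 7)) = y - 7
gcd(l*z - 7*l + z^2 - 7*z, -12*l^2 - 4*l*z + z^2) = 1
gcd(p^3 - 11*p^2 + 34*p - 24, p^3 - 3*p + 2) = p - 1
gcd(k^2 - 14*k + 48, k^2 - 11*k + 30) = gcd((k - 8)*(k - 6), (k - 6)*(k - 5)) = k - 6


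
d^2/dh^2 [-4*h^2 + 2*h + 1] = -8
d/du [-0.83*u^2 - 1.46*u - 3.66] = -1.66*u - 1.46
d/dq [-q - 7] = -1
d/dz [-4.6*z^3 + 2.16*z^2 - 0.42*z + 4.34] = -13.8*z^2 + 4.32*z - 0.42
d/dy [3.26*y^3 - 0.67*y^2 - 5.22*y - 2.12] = 9.78*y^2 - 1.34*y - 5.22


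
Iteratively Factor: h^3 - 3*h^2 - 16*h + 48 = (h + 4)*(h^2 - 7*h + 12) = (h - 3)*(h + 4)*(h - 4)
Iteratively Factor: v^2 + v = (v)*(v + 1)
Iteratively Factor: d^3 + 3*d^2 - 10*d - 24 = (d + 2)*(d^2 + d - 12) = (d - 3)*(d + 2)*(d + 4)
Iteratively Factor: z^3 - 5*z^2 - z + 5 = (z - 1)*(z^2 - 4*z - 5) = (z - 1)*(z + 1)*(z - 5)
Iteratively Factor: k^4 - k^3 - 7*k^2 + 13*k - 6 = (k - 1)*(k^3 - 7*k + 6) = (k - 2)*(k - 1)*(k^2 + 2*k - 3) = (k - 2)*(k - 1)*(k + 3)*(k - 1)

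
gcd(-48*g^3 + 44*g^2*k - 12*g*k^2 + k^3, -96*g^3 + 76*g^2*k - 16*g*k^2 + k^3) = 12*g^2 - 8*g*k + k^2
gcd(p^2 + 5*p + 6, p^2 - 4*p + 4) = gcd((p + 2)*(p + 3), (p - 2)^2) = 1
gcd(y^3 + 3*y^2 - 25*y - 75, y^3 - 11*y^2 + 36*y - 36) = 1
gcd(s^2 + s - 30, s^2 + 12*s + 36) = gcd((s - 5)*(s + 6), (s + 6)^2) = s + 6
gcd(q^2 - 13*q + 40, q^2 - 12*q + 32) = q - 8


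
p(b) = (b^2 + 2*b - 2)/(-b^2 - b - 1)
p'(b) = (2*b + 1)*(b^2 + 2*b - 2)/(-b^2 - b - 1)^2 + (2*b + 2)/(-b^2 - b - 1) = (b^2 - 6*b - 4)/(b^4 + 2*b^3 + 3*b^2 + 2*b + 1)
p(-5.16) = -0.64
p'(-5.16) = 0.11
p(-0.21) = 2.85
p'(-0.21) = -3.87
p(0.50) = 0.43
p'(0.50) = -2.20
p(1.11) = -0.43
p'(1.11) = -0.84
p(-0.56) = 3.72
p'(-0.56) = -0.57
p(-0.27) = 3.07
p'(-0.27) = -3.58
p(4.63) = -1.06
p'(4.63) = -0.01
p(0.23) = 1.16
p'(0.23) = -3.24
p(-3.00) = -0.14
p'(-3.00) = 0.47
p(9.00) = -1.07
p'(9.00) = 0.00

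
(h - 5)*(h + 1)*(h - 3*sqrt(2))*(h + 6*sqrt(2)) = h^4 - 4*h^3 + 3*sqrt(2)*h^3 - 41*h^2 - 12*sqrt(2)*h^2 - 15*sqrt(2)*h + 144*h + 180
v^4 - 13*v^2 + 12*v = v*(v - 3)*(v - 1)*(v + 4)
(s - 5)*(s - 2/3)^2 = s^3 - 19*s^2/3 + 64*s/9 - 20/9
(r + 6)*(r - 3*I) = r^2 + 6*r - 3*I*r - 18*I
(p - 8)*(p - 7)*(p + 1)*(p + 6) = p^4 - 8*p^3 - 43*p^2 + 302*p + 336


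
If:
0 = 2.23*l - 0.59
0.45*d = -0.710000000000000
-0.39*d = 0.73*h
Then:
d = -1.58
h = 0.84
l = 0.26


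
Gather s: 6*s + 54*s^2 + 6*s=54*s^2 + 12*s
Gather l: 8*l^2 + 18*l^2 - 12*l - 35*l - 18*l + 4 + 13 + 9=26*l^2 - 65*l + 26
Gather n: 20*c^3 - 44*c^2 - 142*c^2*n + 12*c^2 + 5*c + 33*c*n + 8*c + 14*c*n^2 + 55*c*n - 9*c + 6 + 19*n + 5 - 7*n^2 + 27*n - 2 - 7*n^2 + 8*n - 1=20*c^3 - 32*c^2 + 4*c + n^2*(14*c - 14) + n*(-142*c^2 + 88*c + 54) + 8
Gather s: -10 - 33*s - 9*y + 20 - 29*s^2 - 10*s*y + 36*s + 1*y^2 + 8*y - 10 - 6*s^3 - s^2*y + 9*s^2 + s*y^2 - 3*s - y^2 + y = -6*s^3 + s^2*(-y - 20) + s*(y^2 - 10*y)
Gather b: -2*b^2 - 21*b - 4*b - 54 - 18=-2*b^2 - 25*b - 72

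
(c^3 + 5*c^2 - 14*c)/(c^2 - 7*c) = (c^2 + 5*c - 14)/(c - 7)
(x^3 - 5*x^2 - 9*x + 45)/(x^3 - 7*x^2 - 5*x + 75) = (x - 3)/(x - 5)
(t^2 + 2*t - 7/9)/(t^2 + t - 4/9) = (3*t + 7)/(3*t + 4)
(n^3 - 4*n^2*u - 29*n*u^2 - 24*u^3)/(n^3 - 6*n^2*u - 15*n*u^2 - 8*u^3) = (n + 3*u)/(n + u)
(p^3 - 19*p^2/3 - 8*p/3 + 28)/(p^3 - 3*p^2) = (3*p^3 - 19*p^2 - 8*p + 84)/(3*p^2*(p - 3))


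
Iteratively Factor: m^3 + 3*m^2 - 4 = (m + 2)*(m^2 + m - 2) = (m + 2)^2*(m - 1)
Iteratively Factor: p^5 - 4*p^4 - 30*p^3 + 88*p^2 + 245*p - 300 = (p - 5)*(p^4 + p^3 - 25*p^2 - 37*p + 60) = (p - 5)*(p + 3)*(p^3 - 2*p^2 - 19*p + 20) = (p - 5)*(p - 1)*(p + 3)*(p^2 - p - 20) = (p - 5)*(p - 1)*(p + 3)*(p + 4)*(p - 5)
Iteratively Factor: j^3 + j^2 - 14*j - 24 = (j - 4)*(j^2 + 5*j + 6) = (j - 4)*(j + 2)*(j + 3)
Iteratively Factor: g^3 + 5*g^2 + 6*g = (g + 2)*(g^2 + 3*g) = g*(g + 2)*(g + 3)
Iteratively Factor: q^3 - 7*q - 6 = (q + 2)*(q^2 - 2*q - 3) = (q - 3)*(q + 2)*(q + 1)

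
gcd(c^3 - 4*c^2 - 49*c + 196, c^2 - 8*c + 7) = c - 7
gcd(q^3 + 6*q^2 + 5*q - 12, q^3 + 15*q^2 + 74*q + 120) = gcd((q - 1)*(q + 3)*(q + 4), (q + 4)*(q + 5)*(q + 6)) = q + 4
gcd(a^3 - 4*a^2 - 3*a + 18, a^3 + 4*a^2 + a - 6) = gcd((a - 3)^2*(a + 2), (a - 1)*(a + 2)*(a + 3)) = a + 2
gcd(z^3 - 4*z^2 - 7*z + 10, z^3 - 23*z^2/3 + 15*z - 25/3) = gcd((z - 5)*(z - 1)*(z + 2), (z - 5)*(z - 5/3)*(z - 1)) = z^2 - 6*z + 5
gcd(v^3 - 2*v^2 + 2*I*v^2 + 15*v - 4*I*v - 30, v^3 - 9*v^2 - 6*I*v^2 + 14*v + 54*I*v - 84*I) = v - 2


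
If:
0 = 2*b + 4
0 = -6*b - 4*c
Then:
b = -2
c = 3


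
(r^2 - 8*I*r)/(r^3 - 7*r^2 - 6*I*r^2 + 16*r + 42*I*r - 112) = r/(r^2 + r*(-7 + 2*I) - 14*I)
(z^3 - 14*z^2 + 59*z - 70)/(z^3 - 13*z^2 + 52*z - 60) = (z - 7)/(z - 6)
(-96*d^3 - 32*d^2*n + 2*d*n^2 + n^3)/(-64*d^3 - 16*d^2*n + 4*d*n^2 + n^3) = (6*d - n)/(4*d - n)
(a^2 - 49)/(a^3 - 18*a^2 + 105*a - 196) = (a + 7)/(a^2 - 11*a + 28)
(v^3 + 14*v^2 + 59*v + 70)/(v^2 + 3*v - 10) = (v^2 + 9*v + 14)/(v - 2)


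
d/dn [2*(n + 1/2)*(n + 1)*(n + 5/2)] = 6*n^2 + 16*n + 17/2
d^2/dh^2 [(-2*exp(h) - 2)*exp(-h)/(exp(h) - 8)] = 2*(-exp(3*h) - 12*exp(2*h) + 24*exp(h) - 64)*exp(-h)/(exp(3*h) - 24*exp(2*h) + 192*exp(h) - 512)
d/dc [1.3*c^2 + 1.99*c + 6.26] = 2.6*c + 1.99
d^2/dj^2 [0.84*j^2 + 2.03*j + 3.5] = 1.68000000000000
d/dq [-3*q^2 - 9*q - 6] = -6*q - 9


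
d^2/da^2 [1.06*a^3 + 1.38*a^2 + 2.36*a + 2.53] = 6.36*a + 2.76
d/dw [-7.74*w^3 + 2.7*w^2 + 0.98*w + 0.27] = -23.22*w^2 + 5.4*w + 0.98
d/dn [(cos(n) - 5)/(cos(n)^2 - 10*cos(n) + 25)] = sin(n)/(cos(n) - 5)^2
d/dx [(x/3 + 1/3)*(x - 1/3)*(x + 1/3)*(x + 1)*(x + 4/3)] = 5*x^4/3 + 40*x^3/9 + 32*x^2/9 + 52*x/81 - 11/81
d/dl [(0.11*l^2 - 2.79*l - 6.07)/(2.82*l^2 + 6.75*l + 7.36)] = (8.6103*l^2 + 35.854*l + 20.4381)/(7.9524*l^4 + 38.07*l^3 + 87.0729*l^2 + 99.36*l + 54.1696)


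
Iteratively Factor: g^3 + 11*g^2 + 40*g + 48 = (g + 4)*(g^2 + 7*g + 12) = (g + 4)^2*(g + 3)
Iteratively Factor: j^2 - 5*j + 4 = (j - 4)*(j - 1)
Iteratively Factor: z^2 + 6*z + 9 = (z + 3)*(z + 3)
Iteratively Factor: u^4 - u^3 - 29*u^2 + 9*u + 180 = (u + 4)*(u^3 - 5*u^2 - 9*u + 45) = (u - 5)*(u + 4)*(u^2 - 9) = (u - 5)*(u + 3)*(u + 4)*(u - 3)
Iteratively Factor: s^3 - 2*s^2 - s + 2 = (s - 2)*(s^2 - 1) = (s - 2)*(s - 1)*(s + 1)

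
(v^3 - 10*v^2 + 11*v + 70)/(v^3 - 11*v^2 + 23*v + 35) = (v + 2)/(v + 1)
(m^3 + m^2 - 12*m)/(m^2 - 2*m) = (m^2 + m - 12)/(m - 2)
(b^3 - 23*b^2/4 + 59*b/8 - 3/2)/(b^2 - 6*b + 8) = (8*b^2 - 14*b + 3)/(8*(b - 2))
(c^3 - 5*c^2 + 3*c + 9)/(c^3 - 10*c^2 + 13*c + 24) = (c - 3)/(c - 8)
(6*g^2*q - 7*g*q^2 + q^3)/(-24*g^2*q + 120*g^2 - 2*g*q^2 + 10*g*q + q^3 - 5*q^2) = q*(-g + q)/(4*g*q - 20*g + q^2 - 5*q)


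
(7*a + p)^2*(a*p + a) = 49*a^3*p + 49*a^3 + 14*a^2*p^2 + 14*a^2*p + a*p^3 + a*p^2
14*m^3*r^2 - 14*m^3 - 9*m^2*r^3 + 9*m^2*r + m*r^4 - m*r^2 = (-7*m + r)*(-2*m + r)*(r - 1)*(m*r + m)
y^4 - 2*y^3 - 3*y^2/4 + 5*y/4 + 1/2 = (y - 2)*(y - 1)*(y + 1/2)^2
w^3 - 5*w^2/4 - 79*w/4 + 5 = (w - 5)*(w - 1/4)*(w + 4)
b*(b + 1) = b^2 + b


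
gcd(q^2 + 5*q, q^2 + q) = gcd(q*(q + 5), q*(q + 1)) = q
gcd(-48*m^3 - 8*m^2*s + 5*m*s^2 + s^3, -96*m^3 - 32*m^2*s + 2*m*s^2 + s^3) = 16*m^2 + 8*m*s + s^2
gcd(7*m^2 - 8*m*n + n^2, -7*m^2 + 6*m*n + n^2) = m - n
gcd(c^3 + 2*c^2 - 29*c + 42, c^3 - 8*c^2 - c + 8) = 1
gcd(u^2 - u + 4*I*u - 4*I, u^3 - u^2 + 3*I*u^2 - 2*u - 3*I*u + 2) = u - 1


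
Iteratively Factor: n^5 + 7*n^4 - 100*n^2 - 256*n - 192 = (n + 4)*(n^4 + 3*n^3 - 12*n^2 - 52*n - 48) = (n + 2)*(n + 4)*(n^3 + n^2 - 14*n - 24) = (n + 2)*(n + 3)*(n + 4)*(n^2 - 2*n - 8) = (n + 2)^2*(n + 3)*(n + 4)*(n - 4)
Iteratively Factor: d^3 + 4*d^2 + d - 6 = (d - 1)*(d^2 + 5*d + 6) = (d - 1)*(d + 2)*(d + 3)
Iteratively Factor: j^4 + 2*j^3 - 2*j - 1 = (j + 1)*(j^3 + j^2 - j - 1) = (j + 1)^2*(j^2 - 1) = (j - 1)*(j + 1)^2*(j + 1)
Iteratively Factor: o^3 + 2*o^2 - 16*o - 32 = (o + 2)*(o^2 - 16) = (o - 4)*(o + 2)*(o + 4)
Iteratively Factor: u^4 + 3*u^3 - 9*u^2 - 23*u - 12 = (u + 1)*(u^3 + 2*u^2 - 11*u - 12) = (u + 1)^2*(u^2 + u - 12) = (u - 3)*(u + 1)^2*(u + 4)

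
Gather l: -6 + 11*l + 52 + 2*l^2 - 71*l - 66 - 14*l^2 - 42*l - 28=-12*l^2 - 102*l - 48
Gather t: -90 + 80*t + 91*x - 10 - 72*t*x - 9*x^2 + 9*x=t*(80 - 72*x) - 9*x^2 + 100*x - 100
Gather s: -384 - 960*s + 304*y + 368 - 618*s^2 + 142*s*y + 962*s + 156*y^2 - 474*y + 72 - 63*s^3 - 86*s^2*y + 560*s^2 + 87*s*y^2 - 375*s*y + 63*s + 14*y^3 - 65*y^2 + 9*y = -63*s^3 + s^2*(-86*y - 58) + s*(87*y^2 - 233*y + 65) + 14*y^3 + 91*y^2 - 161*y + 56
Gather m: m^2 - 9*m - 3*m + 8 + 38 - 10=m^2 - 12*m + 36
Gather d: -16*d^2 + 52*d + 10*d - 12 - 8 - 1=-16*d^2 + 62*d - 21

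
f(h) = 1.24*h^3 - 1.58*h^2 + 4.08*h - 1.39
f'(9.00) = 276.96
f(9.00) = 811.31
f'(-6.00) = 156.96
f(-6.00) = -350.59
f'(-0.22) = 4.96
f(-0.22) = -2.38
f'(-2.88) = 44.04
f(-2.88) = -55.87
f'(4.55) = 66.72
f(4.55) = 101.27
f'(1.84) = 10.86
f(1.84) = 8.49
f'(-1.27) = 14.09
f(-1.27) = -11.66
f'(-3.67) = 65.78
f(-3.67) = -98.94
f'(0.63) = 3.57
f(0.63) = 0.86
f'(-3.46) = 59.55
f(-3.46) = -85.78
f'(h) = 3.72*h^2 - 3.16*h + 4.08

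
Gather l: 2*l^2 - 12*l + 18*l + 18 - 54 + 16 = 2*l^2 + 6*l - 20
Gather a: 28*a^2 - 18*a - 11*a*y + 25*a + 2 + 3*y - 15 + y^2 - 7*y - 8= 28*a^2 + a*(7 - 11*y) + y^2 - 4*y - 21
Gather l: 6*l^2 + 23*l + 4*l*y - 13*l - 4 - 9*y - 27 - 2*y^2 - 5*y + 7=6*l^2 + l*(4*y + 10) - 2*y^2 - 14*y - 24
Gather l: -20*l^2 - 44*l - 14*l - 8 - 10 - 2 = -20*l^2 - 58*l - 20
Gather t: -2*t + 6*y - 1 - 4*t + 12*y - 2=-6*t + 18*y - 3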